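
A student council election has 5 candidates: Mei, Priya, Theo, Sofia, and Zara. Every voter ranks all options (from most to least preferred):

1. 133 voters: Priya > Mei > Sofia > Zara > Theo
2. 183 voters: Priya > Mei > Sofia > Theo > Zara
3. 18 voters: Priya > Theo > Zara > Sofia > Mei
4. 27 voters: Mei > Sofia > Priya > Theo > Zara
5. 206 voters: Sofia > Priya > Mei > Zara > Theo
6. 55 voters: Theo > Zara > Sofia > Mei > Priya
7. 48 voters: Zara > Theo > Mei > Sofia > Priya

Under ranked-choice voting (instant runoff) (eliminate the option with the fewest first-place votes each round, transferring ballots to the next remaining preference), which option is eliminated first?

Round 1: Mei 27, Priya 334, Theo 55, Sofia 206, Zara 48. Eliminate Mei.

Mei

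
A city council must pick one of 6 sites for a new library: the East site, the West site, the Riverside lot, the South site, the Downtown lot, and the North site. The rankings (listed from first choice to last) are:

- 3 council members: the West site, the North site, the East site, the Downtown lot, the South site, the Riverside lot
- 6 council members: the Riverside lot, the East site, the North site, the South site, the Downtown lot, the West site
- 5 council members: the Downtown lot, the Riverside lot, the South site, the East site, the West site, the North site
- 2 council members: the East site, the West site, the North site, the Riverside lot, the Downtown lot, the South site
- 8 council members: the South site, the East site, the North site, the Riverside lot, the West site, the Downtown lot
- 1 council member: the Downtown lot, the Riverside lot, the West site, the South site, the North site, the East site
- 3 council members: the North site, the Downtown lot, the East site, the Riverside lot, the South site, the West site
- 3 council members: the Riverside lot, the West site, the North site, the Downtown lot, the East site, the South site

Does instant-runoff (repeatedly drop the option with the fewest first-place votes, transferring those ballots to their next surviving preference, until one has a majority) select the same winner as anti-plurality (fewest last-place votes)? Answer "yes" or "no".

Instant-runoff — R1 the East site 2, the West site 3, the Riverside lot 9, the South site 8, the Downtown lot 6, the North site 3 (the East site out); R2 the West site 5, the Riverside lot 9, the South site 8, the Downtown lot 6, the North site 3 (the North site out); R3 the West site 5, the Riverside lot 9, the South site 8, the Downtown lot 9 (the West site out); R4 the Riverside lot 11, the South site 8, the Downtown lot 12 (the South site out); R5 the Riverside lot 19, the Downtown lot 12 (the Riverside lot winner). Winner: the Riverside lot.
Anti-plurality — last-place votes: the East site 1, the West site 9, the Riverside lot 3, the South site 5, the Downtown lot 8, the North site 5. Winner: the East site.
The two methods disagree.

no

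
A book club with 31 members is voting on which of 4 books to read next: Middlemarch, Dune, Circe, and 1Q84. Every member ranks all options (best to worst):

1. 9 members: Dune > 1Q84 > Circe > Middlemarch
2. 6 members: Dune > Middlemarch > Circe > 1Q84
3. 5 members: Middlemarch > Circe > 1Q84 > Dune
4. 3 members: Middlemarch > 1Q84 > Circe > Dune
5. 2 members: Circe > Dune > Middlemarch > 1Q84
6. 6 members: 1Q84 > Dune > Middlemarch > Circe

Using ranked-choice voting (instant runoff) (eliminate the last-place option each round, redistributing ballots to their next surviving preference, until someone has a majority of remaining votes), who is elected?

Dune

Round 1: Middlemarch 8, Dune 15, Circe 2, 1Q84 6. Eliminate Circe.
Round 2: Middlemarch 8, Dune 17, 1Q84 6. Dune has a majority.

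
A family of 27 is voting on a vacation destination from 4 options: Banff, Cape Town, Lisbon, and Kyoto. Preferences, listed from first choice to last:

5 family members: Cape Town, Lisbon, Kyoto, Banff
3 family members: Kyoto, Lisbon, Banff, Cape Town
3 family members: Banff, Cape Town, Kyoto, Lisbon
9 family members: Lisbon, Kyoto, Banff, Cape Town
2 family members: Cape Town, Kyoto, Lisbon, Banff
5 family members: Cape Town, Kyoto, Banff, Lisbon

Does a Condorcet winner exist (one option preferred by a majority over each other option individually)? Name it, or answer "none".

none

Checking pairwise contests:
Lisbon beats Banff 19–8.
Banff beats Cape Town 15–12.
Cape Town beats Lisbon 15–12.
Cape Town beats Kyoto 15–12.
Every option loses at least one head-to-head, so there is no Condorcet winner.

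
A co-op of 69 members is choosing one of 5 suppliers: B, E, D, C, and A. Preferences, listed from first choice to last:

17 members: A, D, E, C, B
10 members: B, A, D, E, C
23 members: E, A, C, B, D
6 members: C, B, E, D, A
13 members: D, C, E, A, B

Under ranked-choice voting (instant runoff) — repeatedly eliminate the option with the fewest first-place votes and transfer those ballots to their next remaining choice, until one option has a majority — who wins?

E

Round 1: B 10, E 23, D 13, C 6, A 17. Eliminate C.
Round 2: B 16, E 23, D 13, A 17. Eliminate D.
Round 3: B 16, E 36, A 17. E has a majority.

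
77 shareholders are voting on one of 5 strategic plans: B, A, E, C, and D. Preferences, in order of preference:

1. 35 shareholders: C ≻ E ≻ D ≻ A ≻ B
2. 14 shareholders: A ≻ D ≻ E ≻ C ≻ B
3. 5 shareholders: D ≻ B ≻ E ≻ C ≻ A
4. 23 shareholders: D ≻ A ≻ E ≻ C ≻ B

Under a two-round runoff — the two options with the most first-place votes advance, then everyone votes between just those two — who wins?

Round 1 first-place votes: B 0, A 14, E 0, C 35, D 28.
C and D advance.
Runoff: C is preferred to D by 35 voters; D by 42.
D wins the runoff.

D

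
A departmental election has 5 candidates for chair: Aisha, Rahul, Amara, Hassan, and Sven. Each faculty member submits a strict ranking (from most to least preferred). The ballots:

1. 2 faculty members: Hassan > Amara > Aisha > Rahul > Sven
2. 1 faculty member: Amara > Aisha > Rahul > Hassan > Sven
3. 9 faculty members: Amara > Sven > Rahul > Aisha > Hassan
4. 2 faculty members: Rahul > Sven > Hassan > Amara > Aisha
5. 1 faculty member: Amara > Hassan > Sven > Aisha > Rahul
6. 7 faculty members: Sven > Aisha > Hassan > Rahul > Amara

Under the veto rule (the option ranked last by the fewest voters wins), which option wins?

Last-place votes: Aisha 2, Rahul 1, Amara 7, Hassan 9, Sven 3.
Rahul is ranked last by the fewest voters, so Rahul wins.

Rahul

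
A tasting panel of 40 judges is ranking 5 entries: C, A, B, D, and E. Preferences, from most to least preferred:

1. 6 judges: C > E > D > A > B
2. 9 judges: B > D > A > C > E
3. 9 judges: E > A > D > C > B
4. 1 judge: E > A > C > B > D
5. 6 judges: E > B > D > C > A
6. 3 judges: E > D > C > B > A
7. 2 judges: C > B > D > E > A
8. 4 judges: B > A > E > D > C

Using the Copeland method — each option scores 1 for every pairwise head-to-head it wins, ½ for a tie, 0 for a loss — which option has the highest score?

E

C: beats B; loses to A, D, and E → score 1.
A: beats C; loses to B, D, and E → score 1.
B: beats A and D; loses to C and E → score 2.
D: beats C and A; loses to B and E → score 2.
E: beats C, A, B, and D → score 4.
E has the best pairwise record.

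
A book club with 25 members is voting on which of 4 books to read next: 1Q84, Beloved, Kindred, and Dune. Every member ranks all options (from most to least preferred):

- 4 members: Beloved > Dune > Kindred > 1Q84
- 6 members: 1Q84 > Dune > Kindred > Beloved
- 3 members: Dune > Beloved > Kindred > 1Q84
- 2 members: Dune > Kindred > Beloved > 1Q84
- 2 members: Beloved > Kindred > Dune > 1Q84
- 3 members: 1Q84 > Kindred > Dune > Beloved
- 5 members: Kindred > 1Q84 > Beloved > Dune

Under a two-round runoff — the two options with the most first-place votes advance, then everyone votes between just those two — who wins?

1Q84

Round 1 first-place votes: 1Q84 9, Beloved 6, Kindred 5, Dune 5.
1Q84 and Beloved advance.
Runoff: 1Q84 is preferred to Beloved by 14 voters; Beloved by 11.
1Q84 wins the runoff.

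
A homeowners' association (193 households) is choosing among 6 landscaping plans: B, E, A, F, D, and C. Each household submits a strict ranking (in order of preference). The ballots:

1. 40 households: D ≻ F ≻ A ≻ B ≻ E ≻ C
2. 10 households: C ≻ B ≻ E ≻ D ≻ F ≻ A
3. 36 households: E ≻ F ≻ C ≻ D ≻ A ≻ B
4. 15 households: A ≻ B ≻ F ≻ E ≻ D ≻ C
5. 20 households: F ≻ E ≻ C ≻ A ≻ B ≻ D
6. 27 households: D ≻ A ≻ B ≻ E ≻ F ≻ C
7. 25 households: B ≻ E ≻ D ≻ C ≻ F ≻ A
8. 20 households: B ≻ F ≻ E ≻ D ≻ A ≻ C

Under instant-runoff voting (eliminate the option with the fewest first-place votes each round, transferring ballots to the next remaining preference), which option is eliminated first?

C

Round 1: B 45, E 36, A 15, F 20, D 67, C 10. Eliminate C.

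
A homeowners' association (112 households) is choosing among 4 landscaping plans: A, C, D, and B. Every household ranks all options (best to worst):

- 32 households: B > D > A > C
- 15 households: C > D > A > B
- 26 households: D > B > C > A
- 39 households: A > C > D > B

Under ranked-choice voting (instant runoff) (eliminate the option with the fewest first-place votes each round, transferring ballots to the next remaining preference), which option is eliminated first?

Round 1: A 39, C 15, D 26, B 32. Eliminate C.

C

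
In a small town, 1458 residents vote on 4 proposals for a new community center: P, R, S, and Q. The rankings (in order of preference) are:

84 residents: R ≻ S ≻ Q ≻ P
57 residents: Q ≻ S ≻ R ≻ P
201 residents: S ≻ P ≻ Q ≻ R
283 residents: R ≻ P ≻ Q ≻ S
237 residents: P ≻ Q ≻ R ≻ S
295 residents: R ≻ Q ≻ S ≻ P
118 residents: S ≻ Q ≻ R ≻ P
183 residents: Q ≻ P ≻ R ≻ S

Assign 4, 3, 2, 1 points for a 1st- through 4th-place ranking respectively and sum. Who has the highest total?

P: 84·1 + 57·1 + 201·3 + 283·3 + 237·4 + 295·1 + 118·1 + 183·3 = 3503
R: 84·4 + 57·2 + 201·1 + 283·4 + 237·2 + 295·4 + 118·2 + 183·2 = 4039
S: 84·3 + 57·3 + 201·4 + 283·1 + 237·1 + 295·2 + 118·4 + 183·1 = 2992
Q: 84·2 + 57·4 + 201·2 + 283·2 + 237·3 + 295·3 + 118·3 + 183·4 = 4046
Q has the highest Borda score (4046).

Q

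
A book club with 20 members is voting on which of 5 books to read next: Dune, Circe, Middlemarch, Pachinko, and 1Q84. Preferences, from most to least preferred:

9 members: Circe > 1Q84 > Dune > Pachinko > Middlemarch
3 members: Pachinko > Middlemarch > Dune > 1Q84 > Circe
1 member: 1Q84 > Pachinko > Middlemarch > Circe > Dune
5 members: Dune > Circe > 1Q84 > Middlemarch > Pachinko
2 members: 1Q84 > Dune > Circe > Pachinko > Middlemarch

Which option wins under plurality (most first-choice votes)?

Circe

First-place votes: Dune 5, Circe 9, Middlemarch 0, Pachinko 3, 1Q84 3.
Circe has the most first-place votes.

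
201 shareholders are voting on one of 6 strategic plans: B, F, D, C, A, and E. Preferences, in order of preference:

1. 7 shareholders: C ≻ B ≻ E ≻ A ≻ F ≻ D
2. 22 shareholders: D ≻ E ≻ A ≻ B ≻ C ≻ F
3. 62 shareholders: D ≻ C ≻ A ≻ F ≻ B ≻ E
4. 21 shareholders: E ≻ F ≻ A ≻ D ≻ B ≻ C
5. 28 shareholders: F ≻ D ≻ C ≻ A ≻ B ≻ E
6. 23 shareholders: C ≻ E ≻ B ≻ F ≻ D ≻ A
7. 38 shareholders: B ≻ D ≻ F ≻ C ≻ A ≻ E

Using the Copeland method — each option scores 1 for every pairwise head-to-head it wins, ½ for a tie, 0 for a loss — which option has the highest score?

D

B: beats E; loses to F, D, C, and A → score 1.
F: beats B, A, and E; loses to D and C → score 3.
D: beats B, F, C, A, and E → score 5.
C: beats B, F, A, and E; loses to D → score 4.
A: beats B and E; loses to F, D, and C → score 2.
E: loses to B, F, D, C, and A → score 0.
D has the best pairwise record.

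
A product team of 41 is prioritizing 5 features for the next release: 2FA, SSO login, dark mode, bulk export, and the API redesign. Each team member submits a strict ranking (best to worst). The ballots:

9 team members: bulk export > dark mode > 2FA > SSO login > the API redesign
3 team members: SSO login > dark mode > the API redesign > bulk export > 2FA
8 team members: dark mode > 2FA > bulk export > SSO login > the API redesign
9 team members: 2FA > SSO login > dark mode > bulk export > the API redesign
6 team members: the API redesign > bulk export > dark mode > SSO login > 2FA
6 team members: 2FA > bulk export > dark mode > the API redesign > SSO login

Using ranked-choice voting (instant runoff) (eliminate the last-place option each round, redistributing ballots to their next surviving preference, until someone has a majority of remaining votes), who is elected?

Round 1: 2FA 15, SSO login 3, dark mode 8, bulk export 9, the API redesign 6. Eliminate SSO login.
Round 2: 2FA 15, dark mode 11, bulk export 9, the API redesign 6. Eliminate the API redesign.
Round 3: 2FA 15, dark mode 11, bulk export 15. Eliminate dark mode.
Round 4: 2FA 23, bulk export 18. 2FA has a majority.

2FA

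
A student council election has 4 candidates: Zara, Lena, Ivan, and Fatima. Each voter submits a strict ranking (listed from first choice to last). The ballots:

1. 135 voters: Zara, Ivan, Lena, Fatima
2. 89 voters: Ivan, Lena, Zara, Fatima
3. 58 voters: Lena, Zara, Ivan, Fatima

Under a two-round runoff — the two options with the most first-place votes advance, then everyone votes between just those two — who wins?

Round 1 first-place votes: Zara 135, Lena 58, Ivan 89, Fatima 0.
Zara and Ivan advance.
Runoff: Zara is preferred to Ivan by 193 voters; Ivan by 89.
Zara wins the runoff.

Zara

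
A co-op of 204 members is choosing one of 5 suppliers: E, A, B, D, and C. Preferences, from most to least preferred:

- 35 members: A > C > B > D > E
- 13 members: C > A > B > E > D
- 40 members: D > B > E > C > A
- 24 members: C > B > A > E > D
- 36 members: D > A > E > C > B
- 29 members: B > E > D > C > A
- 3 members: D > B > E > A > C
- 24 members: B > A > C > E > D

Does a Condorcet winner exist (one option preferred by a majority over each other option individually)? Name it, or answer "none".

Checking pairwise contests:
A beats E 132–72.
B beats A 120–84.
C beats B 108–96.
B beats D 125–79.
E beats C 108–96.
Every option loses at least one head-to-head, so there is no Condorcet winner.

none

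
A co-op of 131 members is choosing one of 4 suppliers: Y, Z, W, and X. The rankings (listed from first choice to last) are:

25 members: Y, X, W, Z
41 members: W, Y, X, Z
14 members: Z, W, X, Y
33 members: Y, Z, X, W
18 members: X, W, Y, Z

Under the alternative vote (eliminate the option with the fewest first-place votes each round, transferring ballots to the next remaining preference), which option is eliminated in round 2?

Round 1: Y 58, Z 14, W 41, X 18. Eliminate Z.
Round 2: Y 58, W 55, X 18. Eliminate X.

X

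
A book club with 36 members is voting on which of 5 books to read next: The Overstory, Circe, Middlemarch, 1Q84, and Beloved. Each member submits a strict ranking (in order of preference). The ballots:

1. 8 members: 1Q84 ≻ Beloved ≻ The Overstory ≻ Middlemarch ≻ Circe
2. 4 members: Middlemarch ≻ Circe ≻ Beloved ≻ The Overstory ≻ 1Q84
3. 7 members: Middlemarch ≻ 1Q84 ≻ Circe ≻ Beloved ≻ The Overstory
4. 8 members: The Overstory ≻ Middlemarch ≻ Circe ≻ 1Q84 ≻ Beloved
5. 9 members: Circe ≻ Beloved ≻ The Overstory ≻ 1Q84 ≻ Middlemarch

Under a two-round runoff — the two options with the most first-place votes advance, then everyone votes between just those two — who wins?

Round 1 first-place votes: The Overstory 8, Circe 9, Middlemarch 11, 1Q84 8, Beloved 0.
Middlemarch and Circe advance.
Runoff: Middlemarch is preferred to Circe by 27 voters; Circe by 9.
Middlemarch wins the runoff.

Middlemarch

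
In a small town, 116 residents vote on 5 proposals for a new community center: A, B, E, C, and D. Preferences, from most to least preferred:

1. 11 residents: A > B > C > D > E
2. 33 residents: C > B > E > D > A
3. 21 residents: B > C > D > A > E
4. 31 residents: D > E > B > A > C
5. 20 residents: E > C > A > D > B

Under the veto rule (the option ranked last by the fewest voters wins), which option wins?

D

Last-place votes: A 33, B 20, E 32, C 31, D 0.
D is ranked last by the fewest voters, so D wins.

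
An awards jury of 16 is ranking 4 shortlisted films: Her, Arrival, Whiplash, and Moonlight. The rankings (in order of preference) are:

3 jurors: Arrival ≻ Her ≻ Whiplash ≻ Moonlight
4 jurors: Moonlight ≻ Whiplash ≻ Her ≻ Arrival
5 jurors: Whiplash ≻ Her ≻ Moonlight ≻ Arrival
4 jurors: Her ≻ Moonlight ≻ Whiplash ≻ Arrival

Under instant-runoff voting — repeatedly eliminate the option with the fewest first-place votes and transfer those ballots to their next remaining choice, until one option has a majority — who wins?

Whiplash

Round 1: Her 4, Arrival 3, Whiplash 5, Moonlight 4. Eliminate Arrival.
Round 2: Her 7, Whiplash 5, Moonlight 4. Eliminate Moonlight.
Round 3: Her 7, Whiplash 9. Whiplash has a majority.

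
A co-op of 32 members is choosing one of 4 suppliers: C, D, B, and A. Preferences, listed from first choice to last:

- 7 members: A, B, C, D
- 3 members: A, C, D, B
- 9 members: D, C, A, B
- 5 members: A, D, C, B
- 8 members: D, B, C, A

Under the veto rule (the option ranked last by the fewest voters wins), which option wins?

Last-place votes: C 0, D 7, B 17, A 8.
C is ranked last by the fewest voters, so C wins.

C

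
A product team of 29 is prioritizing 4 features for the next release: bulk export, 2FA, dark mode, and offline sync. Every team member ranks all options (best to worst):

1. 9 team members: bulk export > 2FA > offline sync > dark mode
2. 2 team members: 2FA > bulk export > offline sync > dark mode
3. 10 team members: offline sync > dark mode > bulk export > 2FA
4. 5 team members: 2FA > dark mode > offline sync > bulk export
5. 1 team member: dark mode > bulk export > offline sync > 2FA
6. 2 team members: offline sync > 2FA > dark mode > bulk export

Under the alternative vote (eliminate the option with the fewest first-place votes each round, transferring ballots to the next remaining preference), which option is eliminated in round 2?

2FA

Round 1: bulk export 9, 2FA 7, dark mode 1, offline sync 12. Eliminate dark mode.
Round 2: bulk export 10, 2FA 7, offline sync 12. Eliminate 2FA.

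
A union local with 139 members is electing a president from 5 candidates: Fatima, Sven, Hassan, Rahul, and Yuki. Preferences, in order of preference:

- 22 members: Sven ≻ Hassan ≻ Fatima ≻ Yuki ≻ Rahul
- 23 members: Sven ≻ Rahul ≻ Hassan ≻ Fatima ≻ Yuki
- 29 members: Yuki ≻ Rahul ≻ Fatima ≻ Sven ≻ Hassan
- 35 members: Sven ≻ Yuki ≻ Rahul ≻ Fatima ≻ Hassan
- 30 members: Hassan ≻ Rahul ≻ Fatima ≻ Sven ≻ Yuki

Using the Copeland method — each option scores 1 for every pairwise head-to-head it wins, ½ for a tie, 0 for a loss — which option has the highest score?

Sven

Fatima: beats Yuki; loses to Sven, Hassan, and Rahul → score 1.
Sven: beats Fatima, Hassan, Rahul, and Yuki → score 4.
Hassan: beats Fatima and Yuki; loses to Sven and Rahul → score 2.
Rahul: beats Fatima and Hassan; loses to Sven and Yuki → score 2.
Yuki: beats Rahul; loses to Fatima, Sven, and Hassan → score 1.
Sven has the best pairwise record.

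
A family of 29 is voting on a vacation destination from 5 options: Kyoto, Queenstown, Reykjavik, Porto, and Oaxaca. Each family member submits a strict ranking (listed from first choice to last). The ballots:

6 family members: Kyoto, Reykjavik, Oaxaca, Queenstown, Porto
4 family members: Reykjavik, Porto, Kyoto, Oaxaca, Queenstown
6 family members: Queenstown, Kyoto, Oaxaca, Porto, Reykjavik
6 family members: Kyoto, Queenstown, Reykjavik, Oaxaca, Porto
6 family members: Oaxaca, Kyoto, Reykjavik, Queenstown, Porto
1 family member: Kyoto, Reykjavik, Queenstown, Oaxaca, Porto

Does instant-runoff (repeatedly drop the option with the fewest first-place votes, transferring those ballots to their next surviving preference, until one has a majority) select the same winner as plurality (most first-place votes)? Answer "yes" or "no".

Instant-runoff — R1 Kyoto 13, Queenstown 6, Reykjavik 4, Porto 0, Oaxaca 6 (Porto out); R2 Kyoto 13, Queenstown 6, Reykjavik 4, Oaxaca 6 (Reykjavik out); R3 Kyoto 17, Queenstown 6, Oaxaca 6 (Kyoto winner). Winner: Kyoto.
Plurality — first-place votes: Kyoto 13, Queenstown 6, Reykjavik 4, Porto 0, Oaxaca 6. Winner: Kyoto.
The two methods agree.

yes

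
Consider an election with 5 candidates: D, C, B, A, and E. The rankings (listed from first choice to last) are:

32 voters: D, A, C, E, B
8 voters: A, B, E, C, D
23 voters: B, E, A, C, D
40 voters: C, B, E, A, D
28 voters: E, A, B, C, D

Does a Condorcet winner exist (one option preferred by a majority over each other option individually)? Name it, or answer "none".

none

Checking pairwise contests:
C beats D 99–32.
A beats C 91–40.
C beats B 72–59.
E beats A 91–40.
C beats E 72–59.
Every option loses at least one head-to-head, so there is no Condorcet winner.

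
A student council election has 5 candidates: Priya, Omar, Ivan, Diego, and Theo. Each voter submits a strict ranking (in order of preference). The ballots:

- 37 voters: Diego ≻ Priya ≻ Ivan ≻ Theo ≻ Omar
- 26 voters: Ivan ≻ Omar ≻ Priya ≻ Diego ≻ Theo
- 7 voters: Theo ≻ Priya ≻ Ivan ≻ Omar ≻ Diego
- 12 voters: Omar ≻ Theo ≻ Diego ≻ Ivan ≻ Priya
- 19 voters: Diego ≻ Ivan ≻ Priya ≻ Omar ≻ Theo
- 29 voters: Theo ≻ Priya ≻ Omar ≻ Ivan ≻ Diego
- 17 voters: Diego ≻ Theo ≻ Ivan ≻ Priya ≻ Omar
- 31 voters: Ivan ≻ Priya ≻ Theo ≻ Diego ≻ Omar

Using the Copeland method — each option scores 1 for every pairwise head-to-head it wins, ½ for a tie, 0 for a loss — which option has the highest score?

Priya: beats Omar, Diego, and Theo; loses to Ivan → score 3.
Omar: loses to Priya, Ivan, Diego, and Theo → score 0.
Ivan: beats Priya, Omar, Diego, and Theo → score 4.
Diego: beats Omar and Theo; loses to Priya and Ivan → score 2.
Theo: beats Omar; loses to Priya, Ivan, and Diego → score 1.
Ivan has the best pairwise record.

Ivan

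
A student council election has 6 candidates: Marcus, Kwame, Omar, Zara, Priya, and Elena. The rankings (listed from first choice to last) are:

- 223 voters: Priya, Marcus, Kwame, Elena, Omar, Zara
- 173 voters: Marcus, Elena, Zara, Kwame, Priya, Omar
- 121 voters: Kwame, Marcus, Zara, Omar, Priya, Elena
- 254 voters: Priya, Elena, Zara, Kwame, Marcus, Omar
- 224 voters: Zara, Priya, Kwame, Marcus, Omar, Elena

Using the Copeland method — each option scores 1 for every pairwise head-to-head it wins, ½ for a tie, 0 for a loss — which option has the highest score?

Priya

Marcus: beats Omar, Zara, and Elena; loses to Kwame and Priya → score 3.
Kwame: beats Marcus, Omar, and Elena; loses to Zara and Priya → score 3.
Omar: loses to Marcus, Kwame, Zara, Priya, and Elena → score 0.
Zara: beats Kwame, Omar, and Priya; loses to Marcus and Elena → score 3.
Priya: beats Marcus, Kwame, Omar, and Elena; loses to Zara → score 4.
Elena: beats Omar and Zara; loses to Marcus, Kwame, and Priya → score 2.
Priya has the best pairwise record.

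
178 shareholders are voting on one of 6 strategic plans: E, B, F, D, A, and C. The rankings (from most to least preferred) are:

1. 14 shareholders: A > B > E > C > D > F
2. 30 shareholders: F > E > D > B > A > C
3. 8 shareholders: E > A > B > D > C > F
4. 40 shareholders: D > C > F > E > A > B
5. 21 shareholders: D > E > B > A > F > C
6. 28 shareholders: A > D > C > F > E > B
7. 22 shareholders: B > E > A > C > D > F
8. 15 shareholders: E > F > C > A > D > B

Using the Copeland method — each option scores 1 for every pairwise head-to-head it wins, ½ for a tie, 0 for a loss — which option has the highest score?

D

E: beats B, A, and C; ties D; loses to F → score 3.5.
B: beats C; loses to E, F, D, and A → score 1.
F: beats E and B; loses to D, A, and C → score 2.
D: beats B, F, A, and C; ties E → score 4.5.
A: beats B, F, and C; loses to E and D → score 3.
C: beats F; loses to E, B, D, and A → score 1.
D has the best pairwise record.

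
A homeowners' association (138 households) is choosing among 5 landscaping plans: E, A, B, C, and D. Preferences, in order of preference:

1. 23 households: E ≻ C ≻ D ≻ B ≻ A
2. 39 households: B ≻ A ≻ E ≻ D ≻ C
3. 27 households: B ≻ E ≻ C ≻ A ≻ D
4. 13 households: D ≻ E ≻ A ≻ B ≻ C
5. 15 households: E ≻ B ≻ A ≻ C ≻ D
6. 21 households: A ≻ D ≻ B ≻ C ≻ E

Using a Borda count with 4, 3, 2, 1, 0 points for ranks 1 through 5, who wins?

E: 23·4 + 39·2 + 27·3 + 13·3 + 15·4 + 21·0 = 350
A: 23·0 + 39·3 + 27·1 + 13·2 + 15·2 + 21·4 = 284
B: 23·1 + 39·4 + 27·4 + 13·1 + 15·3 + 21·2 = 387
C: 23·3 + 39·0 + 27·2 + 13·0 + 15·1 + 21·1 = 159
D: 23·2 + 39·1 + 27·0 + 13·4 + 15·0 + 21·3 = 200
B has the highest Borda score (387).

B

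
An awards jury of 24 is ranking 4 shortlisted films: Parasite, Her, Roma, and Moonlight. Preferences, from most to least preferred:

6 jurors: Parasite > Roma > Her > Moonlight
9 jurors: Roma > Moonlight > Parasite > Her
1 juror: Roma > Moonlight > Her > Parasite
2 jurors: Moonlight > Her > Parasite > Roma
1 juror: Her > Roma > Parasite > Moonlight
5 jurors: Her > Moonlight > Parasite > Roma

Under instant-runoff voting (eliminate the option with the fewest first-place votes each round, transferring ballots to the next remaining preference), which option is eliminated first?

Moonlight

Round 1: Parasite 6, Her 6, Roma 10, Moonlight 2. Eliminate Moonlight.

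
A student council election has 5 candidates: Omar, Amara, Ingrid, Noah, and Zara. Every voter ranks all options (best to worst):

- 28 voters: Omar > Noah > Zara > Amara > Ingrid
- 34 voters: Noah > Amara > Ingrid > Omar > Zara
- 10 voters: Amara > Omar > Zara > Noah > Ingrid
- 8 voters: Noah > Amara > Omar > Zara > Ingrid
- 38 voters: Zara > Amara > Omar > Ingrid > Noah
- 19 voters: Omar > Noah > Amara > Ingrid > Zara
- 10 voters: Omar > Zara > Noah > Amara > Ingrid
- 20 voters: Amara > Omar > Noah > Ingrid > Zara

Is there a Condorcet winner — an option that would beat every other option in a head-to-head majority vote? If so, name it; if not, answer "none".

Checking pairwise contests:
Amara beats Omar 110–57.
Noah beats Amara 99–68.
Omar beats Ingrid 133–34.
Omar beats Noah 125–42.
Omar beats Zara 129–38.
Every option loses at least one head-to-head, so there is no Condorcet winner.

none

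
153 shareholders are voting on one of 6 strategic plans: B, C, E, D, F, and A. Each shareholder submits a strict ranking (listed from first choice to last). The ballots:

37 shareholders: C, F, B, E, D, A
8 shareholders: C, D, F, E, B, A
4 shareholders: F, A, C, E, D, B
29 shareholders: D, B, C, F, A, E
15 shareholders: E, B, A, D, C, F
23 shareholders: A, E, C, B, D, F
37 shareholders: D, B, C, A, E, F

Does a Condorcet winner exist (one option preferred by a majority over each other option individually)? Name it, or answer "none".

Checking pairwise contests:
D beats B 78–75.
B beats C 81–72.
B beats E 103–50.
E beats D 79–74.
B beats F 104–49.
B beats A 126–27.
Every option loses at least one head-to-head, so there is no Condorcet winner.

none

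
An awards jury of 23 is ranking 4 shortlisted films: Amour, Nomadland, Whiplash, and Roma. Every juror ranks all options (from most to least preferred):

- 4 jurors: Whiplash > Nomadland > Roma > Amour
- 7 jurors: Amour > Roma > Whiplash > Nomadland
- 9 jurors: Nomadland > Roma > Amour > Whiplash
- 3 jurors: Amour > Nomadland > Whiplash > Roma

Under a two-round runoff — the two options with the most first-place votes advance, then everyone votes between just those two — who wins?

Nomadland

Round 1 first-place votes: Amour 10, Nomadland 9, Whiplash 4, Roma 0.
Amour and Nomadland advance.
Runoff: Amour is preferred to Nomadland by 10 voters; Nomadland by 13.
Nomadland wins the runoff.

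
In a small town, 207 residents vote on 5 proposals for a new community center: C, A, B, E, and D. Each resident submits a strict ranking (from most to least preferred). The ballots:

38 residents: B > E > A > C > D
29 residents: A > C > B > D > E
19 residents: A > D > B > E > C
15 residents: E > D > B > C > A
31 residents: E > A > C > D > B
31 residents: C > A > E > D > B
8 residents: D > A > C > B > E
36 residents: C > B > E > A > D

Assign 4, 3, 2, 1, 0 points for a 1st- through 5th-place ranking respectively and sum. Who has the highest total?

A

C: 38·1 + 29·3 + 19·0 + 15·1 + 31·2 + 31·4 + 8·2 + 36·4 = 486
A: 38·2 + 29·4 + 19·4 + 15·0 + 31·3 + 31·3 + 8·3 + 36·1 = 514
B: 38·4 + 29·2 + 19·2 + 15·2 + 31·0 + 31·0 + 8·1 + 36·3 = 394
E: 38·3 + 29·0 + 19·1 + 15·4 + 31·4 + 31·2 + 8·0 + 36·2 = 451
D: 38·0 + 29·1 + 19·3 + 15·3 + 31·1 + 31·1 + 8·4 + 36·0 = 225
A has the highest Borda score (514).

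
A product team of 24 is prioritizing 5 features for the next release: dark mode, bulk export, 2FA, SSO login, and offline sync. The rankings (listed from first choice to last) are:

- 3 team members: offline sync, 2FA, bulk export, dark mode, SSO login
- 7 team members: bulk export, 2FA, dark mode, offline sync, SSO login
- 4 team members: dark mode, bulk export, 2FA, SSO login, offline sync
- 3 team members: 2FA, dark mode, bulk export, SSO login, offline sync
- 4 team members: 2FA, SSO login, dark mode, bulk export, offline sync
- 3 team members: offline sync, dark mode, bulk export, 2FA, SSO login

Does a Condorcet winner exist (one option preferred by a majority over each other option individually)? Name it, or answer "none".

Checking pairwise contests:
2FA beats dark mode 17–7.
dark mode beats bulk export 14–10.
bulk export beats 2FA 14–10.
dark mode beats SSO login 20–4.
dark mode beats offline sync 18–6.
Every option loses at least one head-to-head, so there is no Condorcet winner.

none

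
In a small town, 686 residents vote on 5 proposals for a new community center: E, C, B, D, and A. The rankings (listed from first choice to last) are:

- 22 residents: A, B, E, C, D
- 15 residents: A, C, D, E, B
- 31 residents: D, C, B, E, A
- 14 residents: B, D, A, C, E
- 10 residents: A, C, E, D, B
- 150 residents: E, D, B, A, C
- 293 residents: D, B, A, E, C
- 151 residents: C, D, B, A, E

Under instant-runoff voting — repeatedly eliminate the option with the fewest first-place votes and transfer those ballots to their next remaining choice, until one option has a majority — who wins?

D

Round 1: E 150, C 151, B 14, D 324, A 47. Eliminate B.
Round 2: E 150, C 151, D 338, A 47. Eliminate A.
Round 3: E 172, C 176, D 338. Eliminate E.
Round 4: C 198, D 488. D has a majority.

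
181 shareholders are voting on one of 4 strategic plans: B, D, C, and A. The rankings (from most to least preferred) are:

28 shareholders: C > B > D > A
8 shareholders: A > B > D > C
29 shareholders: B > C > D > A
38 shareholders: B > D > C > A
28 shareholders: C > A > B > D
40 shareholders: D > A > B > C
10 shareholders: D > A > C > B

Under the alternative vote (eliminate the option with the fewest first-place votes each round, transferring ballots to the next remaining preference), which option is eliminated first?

Round 1: B 67, D 50, C 56, A 8. Eliminate A.

A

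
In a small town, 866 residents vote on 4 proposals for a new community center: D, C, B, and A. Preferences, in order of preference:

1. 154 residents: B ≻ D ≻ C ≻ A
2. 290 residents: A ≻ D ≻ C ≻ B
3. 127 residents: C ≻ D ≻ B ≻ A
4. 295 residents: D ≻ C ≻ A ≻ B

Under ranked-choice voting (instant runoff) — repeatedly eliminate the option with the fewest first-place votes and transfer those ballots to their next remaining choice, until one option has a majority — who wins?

D

Round 1: D 295, C 127, B 154, A 290. Eliminate C.
Round 2: D 422, B 154, A 290. Eliminate B.
Round 3: D 576, A 290. D has a majority.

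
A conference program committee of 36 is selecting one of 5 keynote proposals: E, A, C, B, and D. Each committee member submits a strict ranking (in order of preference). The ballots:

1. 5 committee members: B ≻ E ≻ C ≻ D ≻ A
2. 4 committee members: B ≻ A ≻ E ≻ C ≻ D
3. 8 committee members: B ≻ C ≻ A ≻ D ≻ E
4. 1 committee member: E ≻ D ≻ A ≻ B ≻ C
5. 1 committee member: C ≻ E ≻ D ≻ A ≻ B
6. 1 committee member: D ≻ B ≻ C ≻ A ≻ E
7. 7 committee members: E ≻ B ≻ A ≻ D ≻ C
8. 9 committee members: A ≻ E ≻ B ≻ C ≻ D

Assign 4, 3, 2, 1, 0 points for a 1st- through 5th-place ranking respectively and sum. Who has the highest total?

E: 5·3 + 4·2 + 8·0 + 1·4 + 1·3 + 1·0 + 7·4 + 9·3 = 85
A: 5·0 + 4·3 + 8·2 + 1·2 + 1·1 + 1·1 + 7·2 + 9·4 = 82
C: 5·2 + 4·1 + 8·3 + 1·0 + 1·4 + 1·2 + 7·0 + 9·1 = 53
B: 5·4 + 4·4 + 8·4 + 1·1 + 1·0 + 1·3 + 7·3 + 9·2 = 111
D: 5·1 + 4·0 + 8·1 + 1·3 + 1·2 + 1·4 + 7·1 + 9·0 = 29
B has the highest Borda score (111).

B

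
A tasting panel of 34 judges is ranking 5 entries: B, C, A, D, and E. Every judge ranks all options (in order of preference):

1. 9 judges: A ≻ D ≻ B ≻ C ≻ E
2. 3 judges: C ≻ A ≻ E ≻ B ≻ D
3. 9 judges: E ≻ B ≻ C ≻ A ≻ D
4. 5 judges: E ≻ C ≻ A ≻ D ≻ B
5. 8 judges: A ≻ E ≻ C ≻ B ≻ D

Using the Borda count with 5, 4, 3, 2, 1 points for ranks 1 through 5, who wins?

A

B: 9·3 + 3·2 + 9·4 + 5·1 + 8·2 = 90
C: 9·2 + 3·5 + 9·3 + 5·4 + 8·3 = 104
A: 9·5 + 3·4 + 9·2 + 5·3 + 8·5 = 130
D: 9·4 + 3·1 + 9·1 + 5·2 + 8·1 = 66
E: 9·1 + 3·3 + 9·5 + 5·5 + 8·4 = 120
A has the highest Borda score (130).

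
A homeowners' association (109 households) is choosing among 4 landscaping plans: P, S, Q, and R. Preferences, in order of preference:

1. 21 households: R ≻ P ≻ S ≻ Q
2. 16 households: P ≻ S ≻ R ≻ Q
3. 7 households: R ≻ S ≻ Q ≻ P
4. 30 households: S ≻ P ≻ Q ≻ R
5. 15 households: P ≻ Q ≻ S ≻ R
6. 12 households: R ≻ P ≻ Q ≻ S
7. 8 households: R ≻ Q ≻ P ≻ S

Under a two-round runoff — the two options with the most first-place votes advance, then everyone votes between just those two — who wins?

Round 1 first-place votes: P 31, S 30, Q 0, R 48.
R and P advance.
Runoff: R is preferred to P by 48 voters; P by 61.
P wins the runoff.

P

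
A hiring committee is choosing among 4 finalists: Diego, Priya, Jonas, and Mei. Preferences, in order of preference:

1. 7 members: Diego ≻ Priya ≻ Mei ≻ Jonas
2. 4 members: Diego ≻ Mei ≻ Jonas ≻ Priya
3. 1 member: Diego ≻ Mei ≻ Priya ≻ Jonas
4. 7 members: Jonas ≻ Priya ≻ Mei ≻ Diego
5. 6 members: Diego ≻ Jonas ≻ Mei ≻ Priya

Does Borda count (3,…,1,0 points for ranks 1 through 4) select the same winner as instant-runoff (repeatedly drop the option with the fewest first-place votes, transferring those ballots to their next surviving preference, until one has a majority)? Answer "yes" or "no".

yes

Borda — scores: Diego 54, Priya 29, Jonas 37, Mei 30. Winner: Diego.
Instant-runoff — R1 Diego 18, Priya 0, Jonas 7, Mei 0 (Diego winner). Winner: Diego.
The two methods agree.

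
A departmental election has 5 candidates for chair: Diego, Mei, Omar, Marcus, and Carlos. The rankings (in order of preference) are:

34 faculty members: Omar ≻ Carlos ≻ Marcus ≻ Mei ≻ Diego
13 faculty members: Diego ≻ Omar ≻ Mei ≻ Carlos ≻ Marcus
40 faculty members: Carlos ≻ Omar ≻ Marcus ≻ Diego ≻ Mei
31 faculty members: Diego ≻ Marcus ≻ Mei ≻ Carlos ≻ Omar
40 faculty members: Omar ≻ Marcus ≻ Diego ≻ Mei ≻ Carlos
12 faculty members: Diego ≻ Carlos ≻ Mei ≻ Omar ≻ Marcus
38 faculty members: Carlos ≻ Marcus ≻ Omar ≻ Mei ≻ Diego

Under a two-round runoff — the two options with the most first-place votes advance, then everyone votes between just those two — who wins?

Carlos

Round 1 first-place votes: Diego 56, Mei 0, Omar 74, Marcus 0, Carlos 78.
Carlos and Omar advance.
Runoff: Carlos is preferred to Omar by 121 voters; Omar by 87.
Carlos wins the runoff.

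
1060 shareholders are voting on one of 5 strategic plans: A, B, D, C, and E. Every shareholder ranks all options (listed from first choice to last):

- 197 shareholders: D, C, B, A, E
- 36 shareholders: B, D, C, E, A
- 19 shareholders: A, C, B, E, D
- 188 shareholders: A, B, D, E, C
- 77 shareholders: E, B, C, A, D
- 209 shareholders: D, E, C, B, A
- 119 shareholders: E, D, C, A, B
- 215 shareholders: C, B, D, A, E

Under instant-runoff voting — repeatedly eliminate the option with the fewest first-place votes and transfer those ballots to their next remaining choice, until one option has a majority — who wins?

Round 1: A 207, B 36, D 406, C 215, E 196. Eliminate B.
Round 2: A 207, D 442, C 215, E 196. Eliminate E.
Round 3: A 207, D 561, C 292. D has a majority.

D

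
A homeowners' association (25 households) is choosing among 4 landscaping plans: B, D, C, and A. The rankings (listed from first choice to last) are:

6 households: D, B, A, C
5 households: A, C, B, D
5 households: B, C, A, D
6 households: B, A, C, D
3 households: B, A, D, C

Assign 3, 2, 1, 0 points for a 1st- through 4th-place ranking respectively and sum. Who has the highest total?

B: 6·2 + 5·1 + 5·3 + 6·3 + 3·3 = 59
D: 6·3 + 5·0 + 5·0 + 6·0 + 3·1 = 21
C: 6·0 + 5·2 + 5·2 + 6·1 + 3·0 = 26
A: 6·1 + 5·3 + 5·1 + 6·2 + 3·2 = 44
B has the highest Borda score (59).

B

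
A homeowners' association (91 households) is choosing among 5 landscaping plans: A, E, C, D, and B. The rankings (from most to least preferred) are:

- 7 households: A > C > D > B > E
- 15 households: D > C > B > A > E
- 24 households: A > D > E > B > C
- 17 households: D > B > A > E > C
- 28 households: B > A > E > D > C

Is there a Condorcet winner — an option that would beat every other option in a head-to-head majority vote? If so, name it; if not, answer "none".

none

Checking pairwise contests:
B beats A 60–31.
A beats E 91–0.
A beats C 76–15.
A beats D 59–32.
D beats B 63–28.
Every option loses at least one head-to-head, so there is no Condorcet winner.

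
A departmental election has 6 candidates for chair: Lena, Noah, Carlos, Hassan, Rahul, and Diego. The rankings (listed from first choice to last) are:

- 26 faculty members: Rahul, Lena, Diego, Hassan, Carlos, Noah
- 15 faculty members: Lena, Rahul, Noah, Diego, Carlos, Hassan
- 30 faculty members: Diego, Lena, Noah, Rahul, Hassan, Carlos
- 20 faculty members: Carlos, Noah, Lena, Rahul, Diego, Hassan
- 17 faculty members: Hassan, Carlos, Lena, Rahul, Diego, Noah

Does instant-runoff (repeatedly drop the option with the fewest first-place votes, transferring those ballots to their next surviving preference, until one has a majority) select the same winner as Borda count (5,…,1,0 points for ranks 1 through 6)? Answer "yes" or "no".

Instant-runoff — R1 Lena 15, Noah 0, Carlos 20, Hassan 17, Rahul 26, Diego 30 (Noah out); R2 Lena 15, Carlos 20, Hassan 17, Rahul 26, Diego 30 (Lena out); R3 Carlos 20, Hassan 17, Rahul 41, Diego 30 (Hassan out); R4 Carlos 37, Rahul 41, Diego 30 (Diego out); R5 Carlos 37, Rahul 71 (Rahul winner). Winner: Rahul.
Borda — scores: Lena 410, Noah 215, Carlos 209, Hassan 167, Rahul 324, Diego 295. Winner: Lena.
The two methods disagree.

no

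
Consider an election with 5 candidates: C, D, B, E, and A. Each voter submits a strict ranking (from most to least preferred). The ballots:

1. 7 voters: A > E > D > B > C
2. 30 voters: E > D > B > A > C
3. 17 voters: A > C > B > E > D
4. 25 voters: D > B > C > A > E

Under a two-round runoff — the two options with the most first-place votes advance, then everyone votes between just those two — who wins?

E

Round 1 first-place votes: C 0, D 25, B 0, E 30, A 24.
E and D advance.
Runoff: E is preferred to D by 54 voters; D by 25.
E wins the runoff.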